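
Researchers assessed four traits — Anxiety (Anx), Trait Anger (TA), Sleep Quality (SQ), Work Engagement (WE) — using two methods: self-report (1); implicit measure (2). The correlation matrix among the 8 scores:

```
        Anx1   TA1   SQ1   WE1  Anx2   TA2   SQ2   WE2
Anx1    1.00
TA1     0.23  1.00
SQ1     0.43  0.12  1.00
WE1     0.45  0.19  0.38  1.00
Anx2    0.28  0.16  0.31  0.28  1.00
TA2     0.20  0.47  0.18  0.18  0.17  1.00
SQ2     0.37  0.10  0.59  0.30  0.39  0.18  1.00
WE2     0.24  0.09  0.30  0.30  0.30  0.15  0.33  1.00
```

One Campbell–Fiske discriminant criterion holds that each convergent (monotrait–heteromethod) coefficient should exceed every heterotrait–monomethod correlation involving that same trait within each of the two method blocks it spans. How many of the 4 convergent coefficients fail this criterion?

2

Convergent coefficients and their comparison sets:
Anx (methods 1·2): 0.28 vs {0.23, 0.17, 0.43, 0.39, 0.45, 0.30} → fail.
TA (methods 1·2): 0.47 vs {0.23, 0.17, 0.12, 0.18, 0.19, 0.15} → pass.
SQ (methods 1·2): 0.59 vs {0.43, 0.39, 0.12, 0.18, 0.38, 0.33} → pass.
WE (methods 1·2): 0.30 vs {0.45, 0.30, 0.19, 0.15, 0.38, 0.33} → fail.
2 of 4 fail.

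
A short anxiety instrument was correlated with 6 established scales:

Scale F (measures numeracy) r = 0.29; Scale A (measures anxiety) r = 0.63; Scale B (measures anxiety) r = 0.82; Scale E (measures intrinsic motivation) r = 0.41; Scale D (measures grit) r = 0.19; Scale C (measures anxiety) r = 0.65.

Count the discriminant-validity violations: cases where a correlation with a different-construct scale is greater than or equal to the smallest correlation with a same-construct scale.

0

Convergent (same construct = anxiety): Scale A, Scale B, Scale C.
Smallest convergent = 0.63. Discriminant values: 0.29, 0.41, 0.19; count ≥ 0.63 → 0.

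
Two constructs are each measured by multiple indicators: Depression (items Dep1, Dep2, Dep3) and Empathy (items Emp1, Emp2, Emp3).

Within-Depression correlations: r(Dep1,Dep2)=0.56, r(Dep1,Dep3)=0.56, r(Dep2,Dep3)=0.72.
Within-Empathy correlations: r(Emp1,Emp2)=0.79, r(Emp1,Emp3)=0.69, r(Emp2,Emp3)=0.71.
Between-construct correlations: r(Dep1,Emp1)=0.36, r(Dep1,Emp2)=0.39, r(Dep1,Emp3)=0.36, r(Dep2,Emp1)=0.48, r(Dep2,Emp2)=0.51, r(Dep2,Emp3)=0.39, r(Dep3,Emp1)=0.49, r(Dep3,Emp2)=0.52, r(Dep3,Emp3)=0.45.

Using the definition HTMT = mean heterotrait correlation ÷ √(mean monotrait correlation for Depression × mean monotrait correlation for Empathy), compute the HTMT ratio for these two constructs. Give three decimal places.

Mean heterotrait r = 3.95/9 = 0.4389.
Mean within-Dep = 1.84/3 = 0.6133; mean within-Emp = 2.19/3 = 0.7300.
Geometric mean = √(0.6133 × 0.7300) = 0.6691.
HTMT = 0.4389 / 0.6691 = 0.656.

0.656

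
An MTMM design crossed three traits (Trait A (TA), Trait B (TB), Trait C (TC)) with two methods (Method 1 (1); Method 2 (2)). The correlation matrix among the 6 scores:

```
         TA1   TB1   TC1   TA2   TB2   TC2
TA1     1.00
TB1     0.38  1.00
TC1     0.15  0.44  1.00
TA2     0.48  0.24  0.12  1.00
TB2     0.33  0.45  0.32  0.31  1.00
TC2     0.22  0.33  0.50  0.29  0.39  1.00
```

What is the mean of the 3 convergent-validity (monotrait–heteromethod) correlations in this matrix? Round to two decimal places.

Convergent values: 0.48, 0.45, 0.50; mean = 1.43/3 = 0.48.

0.48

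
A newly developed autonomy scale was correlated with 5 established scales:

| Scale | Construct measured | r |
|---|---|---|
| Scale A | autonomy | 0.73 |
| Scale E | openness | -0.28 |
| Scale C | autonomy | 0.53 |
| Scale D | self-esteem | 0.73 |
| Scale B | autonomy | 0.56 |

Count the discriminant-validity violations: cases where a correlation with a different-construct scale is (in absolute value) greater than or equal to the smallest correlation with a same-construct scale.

Convergent (same construct = autonomy): Scale A, Scale C, Scale B.
Smallest convergent = 0.53. Discriminant |r|: 0.28, 0.73; count ≥ 0.53 → 1.

1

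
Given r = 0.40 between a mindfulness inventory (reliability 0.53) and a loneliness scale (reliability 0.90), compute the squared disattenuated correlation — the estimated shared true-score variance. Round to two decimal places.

0.34

Disattenuated r = 0.40 / √(0.53 × 0.90) = 0.40 / 0.6907 = 0.5791.
Shared true-score variance = 0.5791² = 0.3354 ≈ 0.34.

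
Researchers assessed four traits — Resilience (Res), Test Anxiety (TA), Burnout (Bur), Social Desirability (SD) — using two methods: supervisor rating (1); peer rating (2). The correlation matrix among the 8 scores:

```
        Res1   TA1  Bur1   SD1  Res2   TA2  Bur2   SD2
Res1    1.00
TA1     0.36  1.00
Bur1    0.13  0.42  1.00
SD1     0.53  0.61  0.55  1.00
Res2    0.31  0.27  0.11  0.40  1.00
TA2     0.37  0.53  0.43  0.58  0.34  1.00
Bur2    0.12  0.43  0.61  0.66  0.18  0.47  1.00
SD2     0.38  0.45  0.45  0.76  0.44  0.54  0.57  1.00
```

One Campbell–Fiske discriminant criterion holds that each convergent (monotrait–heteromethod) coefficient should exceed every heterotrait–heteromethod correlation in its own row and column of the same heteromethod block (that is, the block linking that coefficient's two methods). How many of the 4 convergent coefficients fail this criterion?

3

Checking each validity diagonal entry against its comparison values:
Res (methods 1·2): 0.31 vs {0.37, 0.27, 0.12, 0.11, 0.38, 0.40} → fail.
TA (methods 1·2): 0.53 vs {0.27, 0.37, 0.43, 0.43, 0.45, 0.58} → fail.
Bur (methods 1·2): 0.61 vs {0.11, 0.12, 0.43, 0.43, 0.45, 0.66} → fail.
SD (methods 1·2): 0.76 vs {0.40, 0.38, 0.58, 0.45, 0.66, 0.45} → pass.
3 of 4 fail.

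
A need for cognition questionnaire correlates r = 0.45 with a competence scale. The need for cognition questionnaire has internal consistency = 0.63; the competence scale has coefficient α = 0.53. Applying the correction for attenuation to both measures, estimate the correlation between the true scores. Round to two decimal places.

r_true = r_obs / √(r_xx · r_yy) = 0.45 / √(0.63 × 0.53) = 0.45 / √0.3339 = 0.45 / 0.5778 ≈ 0.78.

0.78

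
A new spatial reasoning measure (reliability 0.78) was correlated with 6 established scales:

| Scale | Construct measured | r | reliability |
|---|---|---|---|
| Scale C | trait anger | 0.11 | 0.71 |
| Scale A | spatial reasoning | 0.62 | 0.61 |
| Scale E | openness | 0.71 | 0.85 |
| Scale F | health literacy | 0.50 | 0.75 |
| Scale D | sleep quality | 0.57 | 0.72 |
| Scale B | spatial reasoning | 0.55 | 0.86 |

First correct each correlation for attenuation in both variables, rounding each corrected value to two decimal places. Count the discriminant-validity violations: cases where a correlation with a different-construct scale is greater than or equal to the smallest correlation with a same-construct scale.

2

Disattenuated r (r / √(r_scale · r_new)):
  Scale C (disc): 0.11 / √(0.71·0.78) = 0.15
  Scale A (conv): 0.62 / √(0.61·0.78) = 0.90
  Scale E (disc): 0.71 / √(0.85·0.78) = 0.87
  Scale F (disc): 0.50 / √(0.75·0.78) = 0.65
  Scale D (disc): 0.57 / √(0.72·0.78) = 0.76
  Scale B (conv): 0.55 / √(0.86·0.78) = 0.67
Smallest convergent = 0.67. Discriminant values: 0.15, 0.87, 0.65, 0.76; count ≥ 0.67 → 2.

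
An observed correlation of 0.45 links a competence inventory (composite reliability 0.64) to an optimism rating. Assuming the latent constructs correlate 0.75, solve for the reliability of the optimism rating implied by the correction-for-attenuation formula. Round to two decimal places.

0.56

r_true = r_obs / √(r_xx · r_yy) ⇒ 0.75 = 0.45 / √(0.64 · r_yy).
√(0.64 · r_yy) = 0.45 / 0.75 = 0.6000; 0.64 · r_yy = 0.3600; r_yy = 0.3600 / 0.64 ≈ 0.56.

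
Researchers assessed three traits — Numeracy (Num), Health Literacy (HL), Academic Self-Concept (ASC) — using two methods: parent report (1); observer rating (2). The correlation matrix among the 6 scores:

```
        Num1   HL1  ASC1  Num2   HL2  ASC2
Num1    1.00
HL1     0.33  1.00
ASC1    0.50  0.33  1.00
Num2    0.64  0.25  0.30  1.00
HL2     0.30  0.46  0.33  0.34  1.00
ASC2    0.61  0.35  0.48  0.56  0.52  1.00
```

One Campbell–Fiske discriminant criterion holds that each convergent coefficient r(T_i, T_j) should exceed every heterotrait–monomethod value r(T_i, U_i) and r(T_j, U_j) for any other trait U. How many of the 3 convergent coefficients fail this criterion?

Each convergent coefficient versus the relevant comparison correlations:
Num (methods 1·2): 0.64 vs {0.33, 0.34, 0.50, 0.56} → pass.
HL (methods 1·2): 0.46 vs {0.33, 0.34, 0.33, 0.52} → fail.
ASC (methods 1·2): 0.48 vs {0.50, 0.56, 0.33, 0.52} → fail.
2 of 3 fail.

2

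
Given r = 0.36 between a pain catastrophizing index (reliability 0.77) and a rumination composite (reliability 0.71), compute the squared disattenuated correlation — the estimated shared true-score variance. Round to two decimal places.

0.24

Disattenuated r = 0.36 / √(0.77 × 0.71) = 0.36 / 0.7394 = 0.4869.
Shared true-score variance = 0.4869² = 0.2371 ≈ 0.24.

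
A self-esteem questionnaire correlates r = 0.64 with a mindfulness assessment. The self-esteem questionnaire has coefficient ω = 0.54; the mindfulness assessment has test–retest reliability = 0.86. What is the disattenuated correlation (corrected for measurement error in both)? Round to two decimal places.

r_true = r_obs / √(r_xx · r_yy) = 0.64 / √(0.54 × 0.86) = 0.64 / √0.4644 = 0.64 / 0.6815 ≈ 0.94.

0.94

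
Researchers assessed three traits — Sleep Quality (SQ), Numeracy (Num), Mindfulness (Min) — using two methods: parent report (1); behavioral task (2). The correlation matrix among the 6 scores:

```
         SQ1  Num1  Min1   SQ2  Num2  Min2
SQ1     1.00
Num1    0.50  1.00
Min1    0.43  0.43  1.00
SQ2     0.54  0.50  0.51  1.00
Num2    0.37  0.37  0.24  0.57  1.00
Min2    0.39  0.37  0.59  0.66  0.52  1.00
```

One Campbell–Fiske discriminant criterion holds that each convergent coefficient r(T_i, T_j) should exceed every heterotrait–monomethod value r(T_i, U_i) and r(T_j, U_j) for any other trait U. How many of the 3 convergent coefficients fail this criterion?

3

Convergent coefficients and their comparison sets:
SQ (methods 1·2): 0.54 vs {0.50, 0.57, 0.43, 0.66} → fail.
Num (methods 1·2): 0.37 vs {0.50, 0.57, 0.43, 0.52} → fail.
Min (methods 1·2): 0.59 vs {0.43, 0.66, 0.43, 0.52} → fail.
3 of 3 fail.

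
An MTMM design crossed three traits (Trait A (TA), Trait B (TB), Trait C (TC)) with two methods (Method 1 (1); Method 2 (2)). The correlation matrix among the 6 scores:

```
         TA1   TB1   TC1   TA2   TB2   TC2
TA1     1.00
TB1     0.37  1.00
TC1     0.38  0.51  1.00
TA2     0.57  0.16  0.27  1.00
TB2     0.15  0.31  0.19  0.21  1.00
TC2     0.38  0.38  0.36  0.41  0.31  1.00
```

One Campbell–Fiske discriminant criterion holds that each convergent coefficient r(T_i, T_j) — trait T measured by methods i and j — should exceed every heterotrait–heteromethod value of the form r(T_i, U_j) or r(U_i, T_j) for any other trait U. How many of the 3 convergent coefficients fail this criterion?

2

Convergent coefficients and their comparison sets:
TA (methods 1·2): 0.57 vs {0.15, 0.16, 0.38, 0.27} → pass.
TB (methods 1·2): 0.31 vs {0.16, 0.15, 0.38, 0.19} → fail.
TC (methods 1·2): 0.36 vs {0.27, 0.38, 0.19, 0.38} → fail.
2 of 3 fail.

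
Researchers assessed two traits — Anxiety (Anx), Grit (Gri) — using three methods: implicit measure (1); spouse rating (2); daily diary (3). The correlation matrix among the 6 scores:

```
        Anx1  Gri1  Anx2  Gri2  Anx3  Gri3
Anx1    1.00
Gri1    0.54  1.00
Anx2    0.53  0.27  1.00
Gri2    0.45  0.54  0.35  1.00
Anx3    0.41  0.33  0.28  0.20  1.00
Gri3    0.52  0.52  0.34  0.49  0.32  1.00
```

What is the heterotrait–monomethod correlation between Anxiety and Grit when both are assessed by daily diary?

Different traits, same method: r(Anx3, Gri3) = 0.32.

0.32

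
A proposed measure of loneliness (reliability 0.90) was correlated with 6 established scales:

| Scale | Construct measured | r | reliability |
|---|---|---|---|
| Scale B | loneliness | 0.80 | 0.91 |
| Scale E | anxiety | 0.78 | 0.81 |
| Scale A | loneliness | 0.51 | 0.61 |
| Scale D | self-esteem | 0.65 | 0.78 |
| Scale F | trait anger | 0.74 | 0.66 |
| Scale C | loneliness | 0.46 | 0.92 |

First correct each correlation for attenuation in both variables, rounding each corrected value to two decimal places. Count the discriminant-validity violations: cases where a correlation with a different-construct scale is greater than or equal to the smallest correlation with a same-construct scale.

3

Disattenuated r (r / √(r_scale · r_new)):
  Scale B (conv): 0.80 / √(0.91·0.90) = 0.88
  Scale E (disc): 0.78 / √(0.81·0.90) = 0.91
  Scale A (conv): 0.51 / √(0.61·0.90) = 0.69
  Scale D (disc): 0.65 / √(0.78·0.90) = 0.78
  Scale F (disc): 0.74 / √(0.66·0.90) = 0.96
  Scale C (conv): 0.46 / √(0.92·0.90) = 0.51
Smallest convergent = 0.51. Discriminant values: 0.91, 0.78, 0.96; count ≥ 0.51 → 3.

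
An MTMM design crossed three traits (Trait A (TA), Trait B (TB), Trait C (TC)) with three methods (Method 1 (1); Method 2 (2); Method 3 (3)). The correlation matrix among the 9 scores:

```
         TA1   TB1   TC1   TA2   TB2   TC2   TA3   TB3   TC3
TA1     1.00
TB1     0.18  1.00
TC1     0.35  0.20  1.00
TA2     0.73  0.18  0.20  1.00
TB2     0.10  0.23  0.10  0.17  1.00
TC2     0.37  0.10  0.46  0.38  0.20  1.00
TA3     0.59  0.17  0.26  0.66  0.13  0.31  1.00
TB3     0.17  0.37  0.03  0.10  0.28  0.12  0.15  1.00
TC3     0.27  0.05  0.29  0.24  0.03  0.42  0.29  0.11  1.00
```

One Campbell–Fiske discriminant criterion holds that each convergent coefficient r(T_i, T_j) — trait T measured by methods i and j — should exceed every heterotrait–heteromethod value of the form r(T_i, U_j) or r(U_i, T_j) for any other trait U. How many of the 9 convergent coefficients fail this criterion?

Checking each validity diagonal entry against its comparison values:
TA (methods 1·2): 0.73 vs {0.10, 0.18, 0.37, 0.20} → pass.
TA (methods 1·3): 0.59 vs {0.17, 0.17, 0.27, 0.26} → pass.
TA (methods 2·3): 0.66 vs {0.10, 0.13, 0.24, 0.31} → pass.
TB (methods 1·2): 0.23 vs {0.18, 0.10, 0.10, 0.10} → pass.
TB (methods 1·3): 0.37 vs {0.17, 0.17, 0.05, 0.03} → pass.
TB (methods 2·3): 0.28 vs {0.13, 0.10, 0.03, 0.12} → pass.
TC (methods 1·2): 0.46 vs {0.20, 0.37, 0.10, 0.10} → pass.
TC (methods 1·3): 0.29 vs {0.26, 0.27, 0.03, 0.05} → pass.
TC (methods 2·3): 0.42 vs {0.31, 0.24, 0.12, 0.03} → pass.
0 of 9 fail.

0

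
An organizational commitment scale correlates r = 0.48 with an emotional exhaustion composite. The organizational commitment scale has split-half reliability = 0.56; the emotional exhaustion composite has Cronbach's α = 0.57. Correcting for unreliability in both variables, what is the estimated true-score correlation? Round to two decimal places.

r_true = r_obs / √(r_xx · r_yy) = 0.48 / √(0.56 × 0.57) = 0.48 / √0.3192 = 0.48 / 0.5650 ≈ 0.85.

0.85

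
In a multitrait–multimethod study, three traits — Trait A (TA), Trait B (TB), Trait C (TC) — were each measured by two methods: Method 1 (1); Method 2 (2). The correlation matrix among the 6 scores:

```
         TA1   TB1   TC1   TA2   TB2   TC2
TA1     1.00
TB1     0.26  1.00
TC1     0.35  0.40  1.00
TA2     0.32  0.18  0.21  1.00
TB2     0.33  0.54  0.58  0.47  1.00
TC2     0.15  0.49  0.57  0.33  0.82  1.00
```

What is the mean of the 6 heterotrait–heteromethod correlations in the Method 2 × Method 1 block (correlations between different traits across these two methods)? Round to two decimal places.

0.32

HTHM values (method 2 × method 1): 0.18, 0.21, 0.33, 0.58, 0.15, 0.49; mean = 1.94/6 = 0.32.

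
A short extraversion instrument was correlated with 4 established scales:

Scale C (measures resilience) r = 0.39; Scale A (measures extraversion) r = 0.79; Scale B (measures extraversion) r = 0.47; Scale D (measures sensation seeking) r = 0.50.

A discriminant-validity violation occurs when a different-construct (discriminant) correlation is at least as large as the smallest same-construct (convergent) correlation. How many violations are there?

Convergent (same construct = extraversion): Scale A, Scale B.
Smallest convergent = 0.47. Discriminant values: 0.39, 0.50; count ≥ 0.47 → 1.

1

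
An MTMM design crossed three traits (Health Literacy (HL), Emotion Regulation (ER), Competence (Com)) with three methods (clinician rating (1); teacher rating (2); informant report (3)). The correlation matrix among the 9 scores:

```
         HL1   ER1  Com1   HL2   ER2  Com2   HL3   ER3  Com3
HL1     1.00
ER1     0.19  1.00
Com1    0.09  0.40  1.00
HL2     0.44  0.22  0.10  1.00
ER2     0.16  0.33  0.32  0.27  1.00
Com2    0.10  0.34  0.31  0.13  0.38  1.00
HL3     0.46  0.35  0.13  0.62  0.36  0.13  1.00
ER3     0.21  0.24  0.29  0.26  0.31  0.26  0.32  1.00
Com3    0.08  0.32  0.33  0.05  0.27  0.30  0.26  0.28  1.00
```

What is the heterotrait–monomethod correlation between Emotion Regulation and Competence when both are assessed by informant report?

Different traits, same method: r(ER3, Com3) = 0.28.

0.28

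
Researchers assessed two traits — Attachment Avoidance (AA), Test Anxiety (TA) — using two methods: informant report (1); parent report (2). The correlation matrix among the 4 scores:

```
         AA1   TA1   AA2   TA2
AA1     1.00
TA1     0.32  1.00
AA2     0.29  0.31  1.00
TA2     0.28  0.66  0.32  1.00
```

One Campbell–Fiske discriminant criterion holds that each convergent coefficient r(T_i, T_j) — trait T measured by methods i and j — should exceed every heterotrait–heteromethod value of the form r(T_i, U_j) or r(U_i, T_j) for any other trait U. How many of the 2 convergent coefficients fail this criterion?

1

Each convergent coefficient versus the relevant comparison correlations:
AA (methods 1·2): 0.29 vs {0.28, 0.31} → fail.
TA (methods 1·2): 0.66 vs {0.31, 0.28} → pass.
1 of 2 fail.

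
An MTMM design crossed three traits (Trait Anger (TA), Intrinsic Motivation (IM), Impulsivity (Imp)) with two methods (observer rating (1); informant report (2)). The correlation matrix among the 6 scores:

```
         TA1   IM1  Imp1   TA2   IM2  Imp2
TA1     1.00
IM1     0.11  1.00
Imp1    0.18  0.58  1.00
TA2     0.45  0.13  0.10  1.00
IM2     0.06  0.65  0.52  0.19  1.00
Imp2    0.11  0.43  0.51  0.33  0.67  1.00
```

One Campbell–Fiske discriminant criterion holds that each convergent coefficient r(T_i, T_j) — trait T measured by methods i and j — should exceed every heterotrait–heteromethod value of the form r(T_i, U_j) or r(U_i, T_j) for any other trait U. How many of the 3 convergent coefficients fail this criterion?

Each convergent coefficient versus the relevant comparison correlations:
TA (methods 1·2): 0.45 vs {0.06, 0.13, 0.11, 0.10} → pass.
IM (methods 1·2): 0.65 vs {0.13, 0.06, 0.43, 0.52} → pass.
Imp (methods 1·2): 0.51 vs {0.10, 0.11, 0.52, 0.43} → fail.
1 of 3 fail.

1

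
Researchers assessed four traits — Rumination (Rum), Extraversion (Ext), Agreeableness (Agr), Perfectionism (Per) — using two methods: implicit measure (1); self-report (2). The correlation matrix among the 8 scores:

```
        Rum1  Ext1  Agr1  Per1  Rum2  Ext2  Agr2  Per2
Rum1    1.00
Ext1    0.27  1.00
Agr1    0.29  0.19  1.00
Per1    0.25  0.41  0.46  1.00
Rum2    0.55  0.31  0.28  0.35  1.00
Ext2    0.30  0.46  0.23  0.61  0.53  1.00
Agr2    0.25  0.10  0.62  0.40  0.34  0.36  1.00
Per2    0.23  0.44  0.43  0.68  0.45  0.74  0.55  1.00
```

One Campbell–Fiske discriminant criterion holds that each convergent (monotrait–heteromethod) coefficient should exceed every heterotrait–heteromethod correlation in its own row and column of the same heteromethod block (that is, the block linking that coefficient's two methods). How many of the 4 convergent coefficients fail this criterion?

1

Each convergent coefficient versus the relevant comparison correlations:
Rum (methods 1·2): 0.55 vs {0.30, 0.31, 0.25, 0.28, 0.23, 0.35} → pass.
Ext (methods 1·2): 0.46 vs {0.31, 0.30, 0.10, 0.23, 0.44, 0.61} → fail.
Agr (methods 1·2): 0.62 vs {0.28, 0.25, 0.23, 0.10, 0.43, 0.40} → pass.
Per (methods 1·2): 0.68 vs {0.35, 0.23, 0.61, 0.44, 0.40, 0.43} → pass.
1 of 4 fail.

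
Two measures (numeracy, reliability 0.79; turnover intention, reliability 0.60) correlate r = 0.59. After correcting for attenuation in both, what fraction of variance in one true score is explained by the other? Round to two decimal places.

Disattenuated r = 0.59 / √(0.79 × 0.60) = 0.59 / 0.6885 = 0.8569.
Shared true-score variance = 0.8569² = 0.7343 ≈ 0.73.

0.73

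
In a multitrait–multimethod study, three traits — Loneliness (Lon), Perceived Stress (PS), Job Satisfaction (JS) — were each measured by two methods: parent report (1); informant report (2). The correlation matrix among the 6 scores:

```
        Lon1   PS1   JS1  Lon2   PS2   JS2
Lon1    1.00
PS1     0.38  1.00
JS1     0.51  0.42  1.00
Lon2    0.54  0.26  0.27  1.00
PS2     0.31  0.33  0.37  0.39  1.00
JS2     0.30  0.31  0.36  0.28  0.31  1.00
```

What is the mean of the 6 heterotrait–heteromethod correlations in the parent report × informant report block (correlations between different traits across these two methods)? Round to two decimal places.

0.30

HTHM values (method 1 × method 2): 0.31, 0.30, 0.26, 0.31, 0.27, 0.37; mean = 1.82/6 = 0.30.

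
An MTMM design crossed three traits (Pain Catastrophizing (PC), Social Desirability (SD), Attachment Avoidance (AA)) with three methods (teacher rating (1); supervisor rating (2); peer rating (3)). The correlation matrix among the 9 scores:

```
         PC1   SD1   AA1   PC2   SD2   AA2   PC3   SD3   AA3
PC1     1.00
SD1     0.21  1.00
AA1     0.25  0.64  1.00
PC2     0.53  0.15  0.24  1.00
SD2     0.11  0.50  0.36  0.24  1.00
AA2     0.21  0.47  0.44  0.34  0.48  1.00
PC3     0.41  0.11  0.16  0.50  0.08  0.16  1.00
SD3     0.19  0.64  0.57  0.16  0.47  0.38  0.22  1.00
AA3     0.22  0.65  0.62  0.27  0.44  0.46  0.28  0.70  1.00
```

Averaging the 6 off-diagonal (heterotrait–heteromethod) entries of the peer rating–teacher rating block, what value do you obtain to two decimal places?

HTHM values (method 3 × method 1): 0.11, 0.16, 0.19, 0.57, 0.22, 0.65; mean = 1.90/6 = 0.32.

0.32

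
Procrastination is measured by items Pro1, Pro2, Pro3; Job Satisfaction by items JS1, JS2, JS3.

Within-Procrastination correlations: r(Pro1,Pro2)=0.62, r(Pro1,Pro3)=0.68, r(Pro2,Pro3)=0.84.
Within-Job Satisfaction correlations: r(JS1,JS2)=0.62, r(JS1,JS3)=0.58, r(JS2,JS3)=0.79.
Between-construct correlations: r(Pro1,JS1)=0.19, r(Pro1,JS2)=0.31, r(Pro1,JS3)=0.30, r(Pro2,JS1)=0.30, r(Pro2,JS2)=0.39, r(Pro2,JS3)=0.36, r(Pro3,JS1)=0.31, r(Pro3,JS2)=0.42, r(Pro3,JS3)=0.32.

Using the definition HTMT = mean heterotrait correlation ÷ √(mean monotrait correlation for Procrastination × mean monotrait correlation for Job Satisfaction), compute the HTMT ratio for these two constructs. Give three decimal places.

Mean heterotrait r = 2.90/9 = 0.3222.
Mean within-Pro = 2.14/3 = 0.7133; mean within-JS = 1.99/3 = 0.6633.
Geometric mean = √(0.7133 × 0.6633) = 0.6878.
HTMT = 0.3222 / 0.6878 = 0.468.

0.468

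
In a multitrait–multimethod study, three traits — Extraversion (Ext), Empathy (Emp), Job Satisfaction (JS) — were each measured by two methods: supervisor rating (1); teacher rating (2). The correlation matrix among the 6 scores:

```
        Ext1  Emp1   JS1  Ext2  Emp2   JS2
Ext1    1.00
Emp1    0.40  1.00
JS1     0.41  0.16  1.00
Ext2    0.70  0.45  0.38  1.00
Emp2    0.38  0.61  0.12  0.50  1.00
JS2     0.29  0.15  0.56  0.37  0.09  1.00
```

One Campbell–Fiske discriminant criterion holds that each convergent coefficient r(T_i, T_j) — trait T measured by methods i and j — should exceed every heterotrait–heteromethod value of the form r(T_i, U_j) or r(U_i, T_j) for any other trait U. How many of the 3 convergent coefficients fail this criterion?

0

Convergent coefficients and their comparison sets:
Ext (methods 1·2): 0.70 vs {0.38, 0.45, 0.29, 0.38} → pass.
Emp (methods 1·2): 0.61 vs {0.45, 0.38, 0.15, 0.12} → pass.
JS (methods 1·2): 0.56 vs {0.38, 0.29, 0.12, 0.15} → pass.
0 of 3 fail.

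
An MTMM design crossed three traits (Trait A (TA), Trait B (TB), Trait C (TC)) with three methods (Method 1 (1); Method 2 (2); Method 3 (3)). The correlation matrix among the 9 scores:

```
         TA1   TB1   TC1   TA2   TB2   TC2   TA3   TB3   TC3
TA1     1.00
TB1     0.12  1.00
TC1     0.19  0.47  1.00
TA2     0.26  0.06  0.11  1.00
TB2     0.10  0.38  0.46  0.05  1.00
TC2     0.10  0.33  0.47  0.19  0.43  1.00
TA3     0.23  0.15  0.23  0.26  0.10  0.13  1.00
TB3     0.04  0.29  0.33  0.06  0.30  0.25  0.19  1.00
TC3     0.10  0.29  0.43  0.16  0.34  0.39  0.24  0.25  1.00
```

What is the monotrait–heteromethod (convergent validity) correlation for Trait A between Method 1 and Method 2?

Same trait (TA), different methods: r(TA1, TA2) = 0.26.

0.26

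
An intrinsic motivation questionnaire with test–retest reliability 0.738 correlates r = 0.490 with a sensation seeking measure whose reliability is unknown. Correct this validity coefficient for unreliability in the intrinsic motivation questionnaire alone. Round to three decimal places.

0.570

Single correction: r_c = r_obs / √r_xx = 0.490 / √0.738 = 0.490 / 0.8591 ≈ 0.570.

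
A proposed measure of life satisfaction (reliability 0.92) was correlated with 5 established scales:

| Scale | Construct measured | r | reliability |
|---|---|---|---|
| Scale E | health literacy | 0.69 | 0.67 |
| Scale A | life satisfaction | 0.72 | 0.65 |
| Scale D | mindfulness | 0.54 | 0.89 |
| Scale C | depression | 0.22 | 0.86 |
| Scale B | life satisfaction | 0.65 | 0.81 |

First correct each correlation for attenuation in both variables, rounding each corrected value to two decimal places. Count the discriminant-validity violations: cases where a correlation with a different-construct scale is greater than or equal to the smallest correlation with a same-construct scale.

1

Disattenuated r (r / √(r_scale · r_new)):
  Scale E (disc): 0.69 / √(0.67·0.92) = 0.88
  Scale A (conv): 0.72 / √(0.65·0.92) = 0.93
  Scale D (disc): 0.54 / √(0.89·0.92) = 0.60
  Scale C (disc): 0.22 / √(0.86·0.92) = 0.25
  Scale B (conv): 0.65 / √(0.81·0.92) = 0.75
Smallest convergent = 0.75. Discriminant values: 0.88, 0.60, 0.25; count ≥ 0.75 → 1.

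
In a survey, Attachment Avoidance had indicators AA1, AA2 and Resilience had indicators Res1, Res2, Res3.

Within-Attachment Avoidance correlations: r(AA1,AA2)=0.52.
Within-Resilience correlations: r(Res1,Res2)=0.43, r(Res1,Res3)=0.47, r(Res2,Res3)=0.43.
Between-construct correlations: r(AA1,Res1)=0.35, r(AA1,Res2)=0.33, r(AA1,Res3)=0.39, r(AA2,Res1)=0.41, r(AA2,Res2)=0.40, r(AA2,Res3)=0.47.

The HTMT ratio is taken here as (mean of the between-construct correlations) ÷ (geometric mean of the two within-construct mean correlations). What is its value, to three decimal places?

Between-construct mean = 2.35/6 = 0.3917.
Mean within-AA = 0.52/1 = 0.5200; mean within-Res = 1.33/3 = 0.4433.
Geometric mean = √(0.5200 × 0.4433) = 0.4801.
HTMT = 0.3917 / 0.4801 = 0.816.

0.816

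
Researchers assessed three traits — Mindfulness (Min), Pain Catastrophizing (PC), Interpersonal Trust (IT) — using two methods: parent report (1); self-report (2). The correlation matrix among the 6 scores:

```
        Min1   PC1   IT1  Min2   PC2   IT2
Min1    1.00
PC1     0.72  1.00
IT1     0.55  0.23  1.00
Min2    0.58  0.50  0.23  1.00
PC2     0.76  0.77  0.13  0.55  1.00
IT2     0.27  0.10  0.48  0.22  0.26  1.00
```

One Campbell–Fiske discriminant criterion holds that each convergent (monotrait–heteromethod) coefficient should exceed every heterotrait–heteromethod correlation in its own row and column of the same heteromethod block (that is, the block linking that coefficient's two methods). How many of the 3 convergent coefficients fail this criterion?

Convergent coefficients and their comparison sets:
Min (methods 1·2): 0.58 vs {0.76, 0.50, 0.27, 0.23} → fail.
PC (methods 1·2): 0.77 vs {0.50, 0.76, 0.10, 0.13} → pass.
IT (methods 1·2): 0.48 vs {0.23, 0.27, 0.13, 0.10} → pass.
1 of 3 fail.

1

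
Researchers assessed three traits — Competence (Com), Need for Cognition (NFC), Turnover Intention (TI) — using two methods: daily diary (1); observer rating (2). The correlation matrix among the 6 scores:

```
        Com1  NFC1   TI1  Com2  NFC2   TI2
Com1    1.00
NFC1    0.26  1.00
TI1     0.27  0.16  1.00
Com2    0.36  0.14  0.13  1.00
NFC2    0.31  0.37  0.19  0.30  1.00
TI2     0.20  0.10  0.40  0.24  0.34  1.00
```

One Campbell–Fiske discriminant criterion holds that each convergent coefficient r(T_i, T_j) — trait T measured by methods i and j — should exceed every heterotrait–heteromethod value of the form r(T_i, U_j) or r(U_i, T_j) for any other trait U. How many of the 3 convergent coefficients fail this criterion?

Convergent coefficients and their comparison sets:
Com (methods 1·2): 0.36 vs {0.31, 0.14, 0.20, 0.13} → pass.
NFC (methods 1·2): 0.37 vs {0.14, 0.31, 0.10, 0.19} → pass.
TI (methods 1·2): 0.40 vs {0.13, 0.20, 0.19, 0.10} → pass.
0 of 3 fail.

0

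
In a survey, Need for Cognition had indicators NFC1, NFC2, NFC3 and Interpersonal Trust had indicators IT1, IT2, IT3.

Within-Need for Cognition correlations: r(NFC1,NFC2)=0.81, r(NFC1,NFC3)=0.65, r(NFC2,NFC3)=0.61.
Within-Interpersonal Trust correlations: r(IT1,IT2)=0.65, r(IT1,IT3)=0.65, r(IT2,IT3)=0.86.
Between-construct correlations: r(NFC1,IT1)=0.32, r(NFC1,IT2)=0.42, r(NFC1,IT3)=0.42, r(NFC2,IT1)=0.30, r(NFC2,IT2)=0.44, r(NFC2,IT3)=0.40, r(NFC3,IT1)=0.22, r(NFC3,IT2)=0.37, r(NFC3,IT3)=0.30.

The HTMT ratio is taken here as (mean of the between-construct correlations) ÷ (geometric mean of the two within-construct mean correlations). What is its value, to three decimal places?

Mean between = 3.19/9 = 0.3544.
Mean within-NFC = 2.07/3 = 0.6900; mean within-IT = 2.16/3 = 0.7200.
Geometric mean = √(0.6900 × 0.7200) = 0.7048.
HTMT = 0.3544 / 0.7048 = 0.503.

0.503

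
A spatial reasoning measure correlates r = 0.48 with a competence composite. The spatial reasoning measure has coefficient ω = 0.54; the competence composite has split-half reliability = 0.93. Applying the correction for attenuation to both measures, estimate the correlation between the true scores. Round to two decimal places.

0.68

r_true = r_obs / √(r_xx · r_yy) = 0.48 / √(0.54 × 0.93) = 0.48 / √0.5022 = 0.48 / 0.7087 ≈ 0.68.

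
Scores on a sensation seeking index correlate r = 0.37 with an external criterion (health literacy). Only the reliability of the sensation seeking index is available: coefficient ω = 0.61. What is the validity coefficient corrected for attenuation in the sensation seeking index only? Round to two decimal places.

0.47

Single correction: r_c = r_obs / √r_xx = 0.37 / √0.61 = 0.37 / 0.7810 ≈ 0.47.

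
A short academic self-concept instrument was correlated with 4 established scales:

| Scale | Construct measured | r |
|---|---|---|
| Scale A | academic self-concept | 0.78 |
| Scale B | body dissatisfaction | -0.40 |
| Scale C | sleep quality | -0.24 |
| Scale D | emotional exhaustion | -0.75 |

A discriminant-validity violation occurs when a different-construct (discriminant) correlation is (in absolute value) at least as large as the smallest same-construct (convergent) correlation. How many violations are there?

0

Convergent (same construct = academic self-concept): Scale A.
Smallest convergent = 0.78. Discriminant |r|: 0.40, 0.24, 0.75; count ≥ 0.78 → 0.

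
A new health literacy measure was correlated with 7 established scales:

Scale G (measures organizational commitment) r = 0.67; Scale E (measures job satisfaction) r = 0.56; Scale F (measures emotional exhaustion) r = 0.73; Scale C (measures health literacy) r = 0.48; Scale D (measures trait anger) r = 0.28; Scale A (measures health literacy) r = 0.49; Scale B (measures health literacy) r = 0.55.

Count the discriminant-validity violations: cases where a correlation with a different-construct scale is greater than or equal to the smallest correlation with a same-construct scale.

3

Convergent (same construct = health literacy): Scale C, Scale A, Scale B.
Smallest convergent = 0.48. Discriminant values: 0.67, 0.56, 0.73, 0.28; count ≥ 0.48 → 3.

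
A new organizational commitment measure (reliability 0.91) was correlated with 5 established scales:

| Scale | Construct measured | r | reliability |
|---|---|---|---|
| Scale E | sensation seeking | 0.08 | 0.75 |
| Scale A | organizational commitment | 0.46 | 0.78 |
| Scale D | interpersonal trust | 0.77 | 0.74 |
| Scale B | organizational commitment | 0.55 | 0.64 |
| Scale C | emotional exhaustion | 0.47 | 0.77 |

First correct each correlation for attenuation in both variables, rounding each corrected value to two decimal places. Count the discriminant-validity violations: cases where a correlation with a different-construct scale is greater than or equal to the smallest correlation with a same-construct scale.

Disattenuated r (r / √(r_scale · r_new)):
  Scale E (disc): 0.08 / √(0.75·0.91) = 0.10
  Scale A (conv): 0.46 / √(0.78·0.91) = 0.55
  Scale D (disc): 0.77 / √(0.74·0.91) = 0.94
  Scale B (conv): 0.55 / √(0.64·0.91) = 0.72
  Scale C (disc): 0.47 / √(0.77·0.91) = 0.56
Smallest convergent = 0.55. Discriminant values: 0.10, 0.94, 0.56; count ≥ 0.55 → 2.

2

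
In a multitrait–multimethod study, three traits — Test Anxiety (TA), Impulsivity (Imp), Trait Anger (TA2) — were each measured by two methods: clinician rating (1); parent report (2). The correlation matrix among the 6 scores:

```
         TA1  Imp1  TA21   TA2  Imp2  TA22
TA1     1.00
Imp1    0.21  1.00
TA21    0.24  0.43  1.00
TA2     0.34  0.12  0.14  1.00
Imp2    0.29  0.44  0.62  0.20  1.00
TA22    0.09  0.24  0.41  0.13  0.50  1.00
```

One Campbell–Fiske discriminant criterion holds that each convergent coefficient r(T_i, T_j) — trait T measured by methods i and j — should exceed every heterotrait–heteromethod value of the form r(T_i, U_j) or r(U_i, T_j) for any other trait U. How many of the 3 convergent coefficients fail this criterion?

Each convergent coefficient versus the relevant comparison correlations:
TA (methods 1·2): 0.34 vs {0.29, 0.12, 0.09, 0.14} → pass.
Imp (methods 1·2): 0.44 vs {0.12, 0.29, 0.24, 0.62} → fail.
TA2 (methods 1·2): 0.41 vs {0.14, 0.09, 0.62, 0.24} → fail.
2 of 3 fail.

2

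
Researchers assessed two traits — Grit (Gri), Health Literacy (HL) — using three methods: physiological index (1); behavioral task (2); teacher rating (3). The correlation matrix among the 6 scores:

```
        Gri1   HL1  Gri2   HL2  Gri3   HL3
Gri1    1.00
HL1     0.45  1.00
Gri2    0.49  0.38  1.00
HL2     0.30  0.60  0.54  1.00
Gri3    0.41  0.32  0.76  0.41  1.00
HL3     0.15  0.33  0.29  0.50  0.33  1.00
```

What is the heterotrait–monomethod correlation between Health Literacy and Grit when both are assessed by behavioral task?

0.54

Different traits, same method: r(HL2, Gri2) = 0.54.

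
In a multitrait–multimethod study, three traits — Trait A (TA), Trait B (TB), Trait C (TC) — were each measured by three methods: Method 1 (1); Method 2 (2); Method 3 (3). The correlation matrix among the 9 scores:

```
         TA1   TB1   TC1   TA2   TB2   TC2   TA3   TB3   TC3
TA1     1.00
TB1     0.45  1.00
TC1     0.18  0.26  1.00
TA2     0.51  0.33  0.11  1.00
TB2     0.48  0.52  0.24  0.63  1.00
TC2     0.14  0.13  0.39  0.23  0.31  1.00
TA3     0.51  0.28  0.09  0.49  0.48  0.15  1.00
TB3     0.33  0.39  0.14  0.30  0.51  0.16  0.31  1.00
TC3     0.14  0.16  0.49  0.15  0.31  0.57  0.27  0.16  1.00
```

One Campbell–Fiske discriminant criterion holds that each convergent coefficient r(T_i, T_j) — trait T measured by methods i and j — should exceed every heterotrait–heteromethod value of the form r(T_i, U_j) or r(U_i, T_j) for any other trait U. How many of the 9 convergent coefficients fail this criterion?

0

Convergent coefficients and their comparison sets:
TA (methods 1·2): 0.51 vs {0.48, 0.33, 0.14, 0.11} → pass.
TA (methods 1·3): 0.51 vs {0.33, 0.28, 0.14, 0.09} → pass.
TA (methods 2·3): 0.49 vs {0.30, 0.48, 0.15, 0.15} → pass.
TB (methods 1·2): 0.52 vs {0.33, 0.48, 0.13, 0.24} → pass.
TB (methods 1·3): 0.39 vs {0.28, 0.33, 0.16, 0.14} → pass.
TB (methods 2·3): 0.51 vs {0.48, 0.30, 0.31, 0.16} → pass.
TC (methods 1·2): 0.39 vs {0.11, 0.14, 0.24, 0.13} → pass.
TC (methods 1·3): 0.49 vs {0.09, 0.14, 0.14, 0.16} → pass.
TC (methods 2·3): 0.57 vs {0.15, 0.15, 0.16, 0.31} → pass.
0 of 9 fail.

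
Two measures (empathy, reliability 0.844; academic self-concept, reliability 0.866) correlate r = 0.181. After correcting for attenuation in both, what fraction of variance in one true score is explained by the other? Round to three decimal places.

0.045

Disattenuated r = 0.181 / √(0.844 × 0.866) = 0.181 / 0.8549 = 0.2117.
Shared true-score variance = 0.2117² = 0.0448 ≈ 0.045.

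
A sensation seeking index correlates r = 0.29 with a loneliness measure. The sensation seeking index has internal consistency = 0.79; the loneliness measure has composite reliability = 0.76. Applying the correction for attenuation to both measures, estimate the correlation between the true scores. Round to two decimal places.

r_true = r_obs / √(r_xx · r_yy) = 0.29 / √(0.79 × 0.76) = 0.29 / √0.6004 = 0.29 / 0.7749 ≈ 0.37.

0.37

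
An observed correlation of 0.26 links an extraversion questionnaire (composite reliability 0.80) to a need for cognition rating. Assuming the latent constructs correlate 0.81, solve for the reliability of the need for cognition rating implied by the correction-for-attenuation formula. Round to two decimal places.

r_true = r_obs / √(r_xx · r_yy) ⇒ 0.81 = 0.26 / √(0.80 · r_yy).
√(0.80 · r_yy) = 0.26 / 0.81 = 0.3210; 0.80 · r_yy = 0.1030; r_yy = 0.1030 / 0.80 ≈ 0.13.

0.13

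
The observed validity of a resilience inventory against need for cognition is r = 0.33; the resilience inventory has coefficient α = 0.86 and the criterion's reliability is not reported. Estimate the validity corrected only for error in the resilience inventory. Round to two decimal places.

Single correction: r_c = r_obs / √r_xx = 0.33 / √0.86 = 0.33 / 0.9274 ≈ 0.36.

0.36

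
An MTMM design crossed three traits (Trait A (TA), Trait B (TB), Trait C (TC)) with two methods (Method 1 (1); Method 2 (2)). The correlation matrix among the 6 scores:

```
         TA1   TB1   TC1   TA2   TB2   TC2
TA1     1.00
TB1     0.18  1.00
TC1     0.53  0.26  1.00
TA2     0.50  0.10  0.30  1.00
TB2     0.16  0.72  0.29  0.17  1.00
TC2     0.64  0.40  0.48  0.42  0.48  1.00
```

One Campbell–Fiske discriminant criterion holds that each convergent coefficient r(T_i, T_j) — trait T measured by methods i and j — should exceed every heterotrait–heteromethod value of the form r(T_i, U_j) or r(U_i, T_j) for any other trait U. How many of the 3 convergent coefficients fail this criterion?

2

Checking each validity diagonal entry against its comparison values:
TA (methods 1·2): 0.50 vs {0.16, 0.10, 0.64, 0.30} → fail.
TB (methods 1·2): 0.72 vs {0.10, 0.16, 0.40, 0.29} → pass.
TC (methods 1·2): 0.48 vs {0.30, 0.64, 0.29, 0.40} → fail.
2 of 3 fail.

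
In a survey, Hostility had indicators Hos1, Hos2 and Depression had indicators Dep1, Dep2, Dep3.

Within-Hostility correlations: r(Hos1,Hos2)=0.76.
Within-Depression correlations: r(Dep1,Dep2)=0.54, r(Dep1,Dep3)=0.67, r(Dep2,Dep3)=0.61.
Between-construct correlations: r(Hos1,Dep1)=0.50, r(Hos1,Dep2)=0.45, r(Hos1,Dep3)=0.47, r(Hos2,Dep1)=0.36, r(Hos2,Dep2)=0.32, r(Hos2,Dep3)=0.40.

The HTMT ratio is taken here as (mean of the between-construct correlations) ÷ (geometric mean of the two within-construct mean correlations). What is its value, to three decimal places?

0.614

Mean between = 2.50/6 = 0.4167.
Mean within-Hos = 0.76/1 = 0.7600; mean within-Dep = 1.82/3 = 0.6067.
Geometric mean = √(0.7600 × 0.6067) = 0.6790.
HTMT = 0.4167 / 0.6790 = 0.614.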